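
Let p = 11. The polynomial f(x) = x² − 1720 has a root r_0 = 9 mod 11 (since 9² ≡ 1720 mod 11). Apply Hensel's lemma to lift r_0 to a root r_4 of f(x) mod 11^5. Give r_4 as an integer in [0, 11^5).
r_4 = 93828 (mod 161051)

Hensel's recurrence: r_{i+1} = r_i − f(r_i)·(f′(r_i))^{-1} mod 11^{i+2}, with f′(x) = 2x. Iterate:
  r_0 = 9 (mod 11)
  r_1 = 53 (mod 121)
  r_2 = 658 (mod 1331)
  r_3 = 5982 (mod 14641)
  r_4 = 93828 (mod 161051)
Final: r_4 = 93828, and one checks f(r_4) ≡ 0 mod 11^5.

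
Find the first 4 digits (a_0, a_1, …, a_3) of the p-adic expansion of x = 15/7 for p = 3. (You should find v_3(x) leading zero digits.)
(a_0, …, a_3) = (0, 2, 0, 2)

v_3(15/7) = 1, so a_0 = ... = a_0 = 0. Factor out: x = 3^1 · u with u = 5/7 a unit in ℤ_3. Expand u iteratively via a_{v+i} = u_i mod 3, u_{i+1} = (u_i − a_{v+i})/3:
  u_0 = 5/7;  a_1 = 2;  u_1 = (u_0 − 2)/3 = -3/7
  u_1 = -3/7;  a_2 = 0;  u_2 = (u_1 − 0)/3 = -1/7
  u_2 = -1/7;  a_3 = 2;  u_3 = (u_2 − 2)/3 = -5/7
Digits: (0, 2, 0, 2).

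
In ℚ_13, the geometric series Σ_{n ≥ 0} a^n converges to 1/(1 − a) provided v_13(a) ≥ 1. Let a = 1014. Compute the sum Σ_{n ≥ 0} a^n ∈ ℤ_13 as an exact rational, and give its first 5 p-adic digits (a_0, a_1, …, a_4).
Σ a^n = 1/(1 − a) = -1/1013;  first 5 digits = (1, 0, 6, 0, 10)

v_13(a) = 2 ≥ 1, so the series converges in ℤ_13 to 1/(1 − a) = 1/(1 − 1014) = -1/1013. Expand this rational in ℤ_13: compute digits iteratively via d_i = x_i mod 13, x_{i+1} = (x_i − d_i)/13. The first 5 digits are (1, 0, 6, 0, 10).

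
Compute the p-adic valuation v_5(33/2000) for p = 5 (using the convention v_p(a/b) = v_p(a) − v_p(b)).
v_5(33/2000) = -3

Factor powers of 5 from the numerator and denominator of the reduced fraction: 33 = 5^0 · 33 and 2000 = 5^3 · 16. Apply v_p(a/b) = v_p(a) − v_p(b): v_5(33/2000) = 0 − 3 = -3.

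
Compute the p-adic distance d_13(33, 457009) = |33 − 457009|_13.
d_13(33, 457009) = 1/28561

Step 1 — x − y = 33 − 457009 = -456976. Step 2 — v_13(-456976) = 4 (factor: -456976 = −(13^4 · 16); the sign does not affect v_p). Step 3 — |x − y|_13 = 13^{-4} = 1/28561.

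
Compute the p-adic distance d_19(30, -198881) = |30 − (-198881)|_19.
d_19(30, -198881) = 1/6859

Step 1 — x − y = 30 − (-198881) = 198911. Step 2 — v_19(198911) = 3 (factor: 198911 = (19^3 · 29); the sign does not affect v_p). Step 3 — |x − y|_19 = 19^{-3} = 1/6859.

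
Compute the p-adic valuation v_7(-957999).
v_7(-957999) = 5

v_7(n) is the largest exponent k such that 7^k divides n. Factor out: -957999 = -7^5 · 57. (Sign doesn't affect v_p.) So v_7(-957999) = 5.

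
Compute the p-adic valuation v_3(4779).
v_3(4779) = 4

v_3(n) is the largest exponent k such that 3^k divides n. Factor out: 4779 = 3^4 · 59. (Sign doesn't affect v_p.) So v_3(4779) = 4.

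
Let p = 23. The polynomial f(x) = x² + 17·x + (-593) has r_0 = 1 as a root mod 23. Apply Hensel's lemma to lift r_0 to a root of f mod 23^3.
r_2 = 8189 (mod 12167)

Hensel: r_{i+1} = r_i − f(r_i)·(f′(r_i))^{-1} mod 23^{i+2}, f′(x) = 2x + 17. Iterate:
  r_0 = 1 (mod 23)
  r_1 = 254 (mod 529)
  r_2 = 8189 (mod 12167)
Final: r = 8189 satisfies f(r) ≡ 0 mod 23^3.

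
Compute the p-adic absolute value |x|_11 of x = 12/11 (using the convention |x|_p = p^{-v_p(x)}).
|12/11|_11 = 11

Step 1 — compute v_11(x) by factoring powers of 11 out of the numerator and denominator: v_11(12/11) = -1. Step 2 — apply |x|_p = p^{-v_p(x)} = 11^{1} = 11.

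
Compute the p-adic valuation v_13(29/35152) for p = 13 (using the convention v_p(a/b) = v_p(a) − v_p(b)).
v_13(29/35152) = -3

Factor powers of 13 from the numerator and denominator of the reduced fraction: 29 = 13^0 · 29 and 35152 = 13^3 · 16. Apply v_p(a/b) = v_p(a) − v_p(b): v_13(29/35152) = 0 − 3 = -3.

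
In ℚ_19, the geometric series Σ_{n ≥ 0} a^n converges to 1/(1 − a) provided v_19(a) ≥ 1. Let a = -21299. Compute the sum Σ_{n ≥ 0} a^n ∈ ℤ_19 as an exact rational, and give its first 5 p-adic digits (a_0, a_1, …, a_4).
Σ a^n = 1/(1 − a) = 1/21300;  first 5 digits = (1, 0, 17, 15, 3)

v_19(a) = 2 ≥ 1, so the series converges in ℤ_19 to 1/(1 − a) = 1/(1 − (-21299)) = 1/21300. Expand this rational in ℤ_19: compute digits iteratively via d_i = x_i mod 19, x_{i+1} = (x_i − d_i)/19. The first 5 digits are (1, 0, 17, 15, 3).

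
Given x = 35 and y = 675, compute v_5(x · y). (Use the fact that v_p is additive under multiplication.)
v_5(23625) = 3

v_p(x) = 1 (factor: 35 = 5^1 · 7); v_p(y) = 2 (factor: 675 = 5^2 · 27). Additivity: v_p(xy) = v_p(x) + v_p(y) = 1 + 2 = 3. (Direct check: xy = 23625 = 5^3 · (189).)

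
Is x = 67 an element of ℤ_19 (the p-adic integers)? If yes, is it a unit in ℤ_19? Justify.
x ∈ ℤ_19^× (unit); v_19(x) = 0

ℤ_19 = {x ∈ ℚ_19 : v_19(x) ≥ 0} and ℤ_19^× = {x ∈ ℤ_19 : v_19(x) = 0}. Here v_19(67) = v_19(num) − v_19(den) = 0; compare against these criteria.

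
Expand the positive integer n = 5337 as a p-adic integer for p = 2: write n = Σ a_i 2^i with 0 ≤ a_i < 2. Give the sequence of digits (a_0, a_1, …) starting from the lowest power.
(a_0, a_1, …) = (1, 0, 0, 1, 1, 0, 1, 1, 0, 0, 1, 0, 1)

Repeated division by 2 gives the digits low-to-high: 5337 = 1 + 1·2^3 + 1·2^4 + 1·2^6 + 1·2^7 + 1·2^10 + 1·2^12. Digit sequence: (1, 0, 0, 1, 1, 0, 1, 1, 0, 0, 1, 0, 1).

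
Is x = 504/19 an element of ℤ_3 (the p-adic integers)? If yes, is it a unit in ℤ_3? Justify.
x ∈ ℤ_3 but not a unit; v_3(x) = 2 > 0

ℤ_3 = {x ∈ ℚ_3 : v_3(x) ≥ 0} and ℤ_3^× = {x ∈ ℤ_3 : v_3(x) = 0}. Here v_3(504/19) = v_3(num) − v_3(den) = 2; compare against these criteria.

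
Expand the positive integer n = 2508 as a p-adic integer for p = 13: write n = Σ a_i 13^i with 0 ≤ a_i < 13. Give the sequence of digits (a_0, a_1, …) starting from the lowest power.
(a_0, a_1, …) = (12, 10, 1, 1)

Repeated division by 13 gives the digits low-to-high: 2508 = 12 + 10·13^1 + 1·13^2 + 1·13^3. Digit sequence: (12, 10, 1, 1).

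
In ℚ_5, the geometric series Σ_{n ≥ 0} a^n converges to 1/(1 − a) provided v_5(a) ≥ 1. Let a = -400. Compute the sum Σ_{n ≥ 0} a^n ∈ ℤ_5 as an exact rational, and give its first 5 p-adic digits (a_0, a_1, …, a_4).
Σ a^n = 1/(1 − a) = 1/401;  first 5 digits = (1, 0, 4, 1, 0)

v_5(a) = 2 ≥ 1, so the series converges in ℤ_5 to 1/(1 − a) = 1/(1 − (-400)) = 1/401. Expand this rational in ℤ_5: compute digits iteratively via d_i = x_i mod 5, x_{i+1} = (x_i − d_i)/5. The first 5 digits are (1, 0, 4, 1, 0).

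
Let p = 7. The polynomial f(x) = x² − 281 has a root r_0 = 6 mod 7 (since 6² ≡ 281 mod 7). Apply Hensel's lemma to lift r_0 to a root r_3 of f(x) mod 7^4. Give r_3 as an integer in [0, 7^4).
r_3 = 1427 (mod 2401)

Hensel's recurrence: r_{i+1} = r_i − f(r_i)·(f′(r_i))^{-1} mod 7^{i+2}, with f′(x) = 2x. Iterate:
  r_0 = 6 (mod 7)
  r_1 = 6 (mod 49)
  r_2 = 55 (mod 343)
  r_3 = 1427 (mod 2401)
Final: r_3 = 1427, and one checks f(r_3) ≡ 0 mod 7^4.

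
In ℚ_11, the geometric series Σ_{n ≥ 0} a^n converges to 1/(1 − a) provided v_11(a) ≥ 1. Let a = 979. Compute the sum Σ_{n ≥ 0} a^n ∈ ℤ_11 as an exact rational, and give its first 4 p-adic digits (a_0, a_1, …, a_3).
Σ a^n = 1/(1 − a) = -1/978;  first 4 digits = (1, 1, 9, 6)

v_11(a) = 1 ≥ 1, so the series converges in ℤ_11 to 1/(1 − a) = 1/(1 − 979) = -1/978. Expand this rational in ℤ_11: compute digits iteratively via d_i = x_i mod 11, x_{i+1} = (x_i − d_i)/11. The first 4 digits are (1, 1, 9, 6).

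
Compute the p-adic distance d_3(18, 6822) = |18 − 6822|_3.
d_3(18, 6822) = 1/243

Step 1 — x − y = 18 − 6822 = -6804. Step 2 — v_3(-6804) = 5 (factor: -6804 = −(3^5 · 28); the sign does not affect v_p). Step 3 — |x − y|_3 = 3^{-5} = 1/243.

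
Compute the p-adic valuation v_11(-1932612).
v_11(-1932612) = 5

v_11(n) is the largest exponent k such that 11^k divides n. Factor out: -1932612 = -11^5 · 12. (Sign doesn't affect v_p.) So v_11(-1932612) = 5.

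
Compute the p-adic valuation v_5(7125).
v_5(7125) = 3

v_5(n) is the largest exponent k such that 5^k divides n. Factor out: 7125 = 5^3 · 57. (Sign doesn't affect v_p.) So v_5(7125) = 3.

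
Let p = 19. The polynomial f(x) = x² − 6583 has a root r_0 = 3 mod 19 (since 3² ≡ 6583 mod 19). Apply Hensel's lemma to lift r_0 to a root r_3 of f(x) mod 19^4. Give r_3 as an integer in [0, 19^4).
r_3 = 42734 (mod 130321)

Hensel's recurrence: r_{i+1} = r_i − f(r_i)·(f′(r_i))^{-1} mod 19^{i+2}, with f′(x) = 2x. Iterate:
  r_0 = 3 (mod 19)
  r_1 = 136 (mod 361)
  r_2 = 1580 (mod 6859)
  r_3 = 42734 (mod 130321)
Final: r_3 = 42734, and one checks f(r_3) ≡ 0 mod 19^4.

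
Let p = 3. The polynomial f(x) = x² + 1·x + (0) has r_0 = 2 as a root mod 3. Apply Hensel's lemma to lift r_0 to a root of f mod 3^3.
r_2 = 26 (mod 27)

Hensel: r_{i+1} = r_i − f(r_i)·(f′(r_i))^{-1} mod 3^{i+2}, f′(x) = 2x + 1. Iterate:
  r_0 = 2 (mod 3)
  r_1 = 8 (mod 9)
  r_2 = 26 (mod 27)
Final: r = 26 satisfies f(r) ≡ 0 mod 3^3.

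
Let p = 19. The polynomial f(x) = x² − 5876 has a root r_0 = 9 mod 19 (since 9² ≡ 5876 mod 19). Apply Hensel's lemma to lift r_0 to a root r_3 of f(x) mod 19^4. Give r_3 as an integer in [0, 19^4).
r_3 = 103958 (mod 130321)

Hensel's recurrence: r_{i+1} = r_i − f(r_i)·(f′(r_i))^{-1} mod 19^{i+2}, with f′(x) = 2x. Iterate:
  r_0 = 9 (mod 19)
  r_1 = 351 (mod 361)
  r_2 = 1073 (mod 6859)
  r_3 = 103958 (mod 130321)
Final: r_3 = 103958, and one checks f(r_3) ≡ 0 mod 19^4.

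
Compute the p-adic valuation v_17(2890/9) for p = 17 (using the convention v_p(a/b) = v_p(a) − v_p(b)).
v_17(2890/9) = 2

Factor powers of 17 from the numerator and denominator of the reduced fraction: 2890 = 17^2 · 10 and 9 = 17^0 · 9. Apply v_p(a/b) = v_p(a) − v_p(b): v_17(2890/9) = 2 − 0 = 2.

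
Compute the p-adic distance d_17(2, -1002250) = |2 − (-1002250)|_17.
d_17(2, -1002250) = 1/83521

Step 1 — x − y = 2 − (-1002250) = 1002252. Step 2 — v_17(1002252) = 4 (factor: 1002252 = (17^4 · 12); the sign does not affect v_p). Step 3 — |x − y|_17 = 17^{-4} = 1/83521.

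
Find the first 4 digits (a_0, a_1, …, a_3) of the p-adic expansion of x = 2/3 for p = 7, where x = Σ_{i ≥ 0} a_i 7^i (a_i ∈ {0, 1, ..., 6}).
(a_0, …, a_3) = (3, 2, 2, 2)

v_7(2/3) = 0 (numerator and denominator both coprime to 7), so x ∈ ℤ_7^×. Compute digits iteratively via a_i = x_i mod 7, x_{i+1} = (x_i − a_i)/7, with x_0 = x:
  x_0 = 2/3;  a_0 = 3;  x_1 = (x_0 − 3)/7 = -1/3
  x_1 = -1/3;  a_1 = 2;  x_2 = (x_1 − 2)/7 = -1/3
  x_2 = -1/3;  a_2 = 2;  x_3 = (x_2 − 2)/7 = -1/3
  x_3 = -1/3;  a_3 = 2;  x_4 = (x_3 − 2)/7 = -1/3
Digits: (3, 2, 2, 2).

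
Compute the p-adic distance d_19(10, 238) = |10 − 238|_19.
d_19(10, 238) = 1/19

Step 1 — x − y = 10 − 238 = -228. Step 2 — v_19(-228) = 1 (factor: -228 = −(19^1 · 12); the sign does not affect v_p). Step 3 — |x − y|_19 = 19^{-1} = 1/19.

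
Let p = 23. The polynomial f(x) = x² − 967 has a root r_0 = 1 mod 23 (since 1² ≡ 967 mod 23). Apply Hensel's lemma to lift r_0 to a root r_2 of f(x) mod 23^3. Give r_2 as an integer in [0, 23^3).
r_2 = 11593 (mod 12167)

Hensel's recurrence: r_{i+1} = r_i − f(r_i)·(f′(r_i))^{-1} mod 23^{i+2}, with f′(x) = 2x. Iterate:
  r_0 = 1 (mod 23)
  r_1 = 484 (mod 529)
  r_2 = 11593 (mod 12167)
Final: r_2 = 11593, and one checks f(r_2) ≡ 0 mod 23^3.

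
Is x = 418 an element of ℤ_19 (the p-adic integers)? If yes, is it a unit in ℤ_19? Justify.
x ∈ ℤ_19 but not a unit; v_19(x) = 1 > 0

ℤ_19 = {x ∈ ℚ_19 : v_19(x) ≥ 0} and ℤ_19^× = {x ∈ ℤ_19 : v_19(x) = 0}. Here v_19(418) = v_19(num) − v_19(den) = 1; compare against these criteria.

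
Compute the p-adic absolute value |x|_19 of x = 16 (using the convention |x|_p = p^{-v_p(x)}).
|16|_19 = 1

Step 1 — compute v_19(x) by factoring powers of 19 out of the numerator and denominator: v_19(16) = 0. Step 2 — apply |x|_p = p^{-v_p(x)} = 19^{0} = 1.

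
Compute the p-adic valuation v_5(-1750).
v_5(-1750) = 3

v_5(n) is the largest exponent k such that 5^k divides n. Factor out: -1750 = -5^3 · 14. (Sign doesn't affect v_p.) So v_5(-1750) = 3.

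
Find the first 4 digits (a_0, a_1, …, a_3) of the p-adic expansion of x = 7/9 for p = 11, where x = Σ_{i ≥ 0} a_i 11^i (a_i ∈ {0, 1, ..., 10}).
(a_0, …, a_3) = (2, 6, 8, 9)

v_11(7/9) = 0 (numerator and denominator both coprime to 11), so x ∈ ℤ_11^×. Compute digits iteratively via a_i = x_i mod 11, x_{i+1} = (x_i − a_i)/11, with x_0 = x:
  x_0 = 7/9;  a_0 = 2;  x_1 = (x_0 − 2)/11 = -1/9
  x_1 = -1/9;  a_1 = 6;  x_2 = (x_1 − 6)/11 = -5/9
  x_2 = -5/9;  a_2 = 8;  x_3 = (x_2 − 8)/11 = -7/9
  x_3 = -7/9;  a_3 = 9;  x_4 = (x_3 − 9)/11 = -8/9
Digits: (2, 6, 8, 9).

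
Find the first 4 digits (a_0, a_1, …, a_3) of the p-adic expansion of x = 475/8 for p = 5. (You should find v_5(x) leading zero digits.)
(a_0, …, a_3) = (0, 0, 3, 3)

v_5(475/8) = 2, so a_0 = ... = a_1 = 0. Factor out: x = 5^2 · u with u = 19/8 a unit in ℤ_5. Expand u iteratively via a_{v+i} = u_i mod 5, u_{i+1} = (u_i − a_{v+i})/5:
  u_0 = 19/8;  a_2 = 3;  u_1 = (u_0 − 3)/5 = -1/8
  u_1 = -1/8;  a_3 = 3;  u_2 = (u_1 − 3)/5 = -5/8
Digits: (0, 0, 3, 3).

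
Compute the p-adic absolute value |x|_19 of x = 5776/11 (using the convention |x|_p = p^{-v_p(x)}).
|5776/11|_19 = 1/361

Step 1 — compute v_19(x) by factoring powers of 19 out of the numerator and denominator: v_19(5776/11) = 2. Step 2 — apply |x|_p = p^{-v_p(x)} = 19^{-2} = 1/361.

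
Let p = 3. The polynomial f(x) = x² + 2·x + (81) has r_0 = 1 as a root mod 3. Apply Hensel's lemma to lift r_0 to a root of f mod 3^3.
r_2 = 25 (mod 27)

Hensel: r_{i+1} = r_i − f(r_i)·(f′(r_i))^{-1} mod 3^{i+2}, f′(x) = 2x + 2. Iterate:
  r_0 = 1 (mod 3)
  r_1 = 7 (mod 9)
  r_2 = 25 (mod 27)
Final: r = 25 satisfies f(r) ≡ 0 mod 3^3.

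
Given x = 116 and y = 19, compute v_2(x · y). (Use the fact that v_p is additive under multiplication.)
v_2(2204) = 2

v_p(x) = 2 (factor: 116 = 2^2 · 29); v_p(y) = 0 (factor: 19 = 2^0 · 19). Additivity: v_p(xy) = v_p(x) + v_p(y) = 2 + 0 = 2. (Direct check: xy = 2204 = 2^2 · (551).)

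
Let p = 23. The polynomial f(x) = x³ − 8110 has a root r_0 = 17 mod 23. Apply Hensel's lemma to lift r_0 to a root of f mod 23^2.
r_1 = 316 (mod 529)

Hensel: r_{i+1} = r_i − f(r_i)/f′(r_i) mod 23^{i+2}, where f′(x) = 3x². Iterate:
  r_0 = 17 (mod 23)
  r_1 = 316 (mod 529)
Final: r = 316 with f(r) ≡ 0 mod 23^2.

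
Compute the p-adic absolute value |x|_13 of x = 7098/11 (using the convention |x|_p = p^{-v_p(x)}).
|7098/11|_13 = 1/169

Step 1 — compute v_13(x) by factoring powers of 13 out of the numerator and denominator: v_13(7098/11) = 2. Step 2 — apply |x|_p = p^{-v_p(x)} = 13^{-2} = 1/169.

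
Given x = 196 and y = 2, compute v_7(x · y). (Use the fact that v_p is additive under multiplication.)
v_7(392) = 2

v_p(x) = 2 (factor: 196 = 7^2 · 4); v_p(y) = 0 (factor: 2 = 7^0 · 2). Additivity: v_p(xy) = v_p(x) + v_p(y) = 2 + 0 = 2. (Direct check: xy = 392 = 7^2 · (8).)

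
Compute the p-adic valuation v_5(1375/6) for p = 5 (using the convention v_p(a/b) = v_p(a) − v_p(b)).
v_5(1375/6) = 3

Factor powers of 5 from the numerator and denominator of the reduced fraction: 1375 = 5^3 · 11 and 6 = 5^0 · 6. Apply v_p(a/b) = v_p(a) − v_p(b): v_5(1375/6) = 3 − 0 = 3.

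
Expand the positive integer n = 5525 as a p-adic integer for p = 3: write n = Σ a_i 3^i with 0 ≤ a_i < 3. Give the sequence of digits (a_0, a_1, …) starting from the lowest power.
(a_0, a_1, …) = (2, 2, 1, 0, 2, 1, 1, 2)

Repeated division by 3 gives the digits low-to-high: 5525 = 2 + 2·3^1 + 1·3^2 + 2·3^4 + 1·3^5 + 1·3^6 + 2·3^7. Digit sequence: (2, 2, 1, 0, 2, 1, 1, 2).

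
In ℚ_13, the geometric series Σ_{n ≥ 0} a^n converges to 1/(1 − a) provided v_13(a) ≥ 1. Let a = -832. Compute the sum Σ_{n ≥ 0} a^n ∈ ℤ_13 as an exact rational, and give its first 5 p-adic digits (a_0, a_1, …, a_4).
Σ a^n = 1/(1 − a) = 1/833;  first 5 digits = (1, 1, 9, 3, 10)

v_13(a) = 1 ≥ 1, so the series converges in ℤ_13 to 1/(1 − a) = 1/(1 − (-832)) = 1/833. Expand this rational in ℤ_13: compute digits iteratively via d_i = x_i mod 13, x_{i+1} = (x_i − d_i)/13. The first 5 digits are (1, 1, 9, 3, 10).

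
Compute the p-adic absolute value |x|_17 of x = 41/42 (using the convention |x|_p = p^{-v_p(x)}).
|41/42|_17 = 1

Step 1 — compute v_17(x) by factoring powers of 17 out of the numerator and denominator: v_17(41/42) = 0. Step 2 — apply |x|_p = p^{-v_p(x)} = 17^{0} = 1.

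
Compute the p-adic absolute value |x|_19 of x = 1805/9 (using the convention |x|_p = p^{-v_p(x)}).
|1805/9|_19 = 1/361

Step 1 — compute v_19(x) by factoring powers of 19 out of the numerator and denominator: v_19(1805/9) = 2. Step 2 — apply |x|_p = p^{-v_p(x)} = 19^{-2} = 1/361.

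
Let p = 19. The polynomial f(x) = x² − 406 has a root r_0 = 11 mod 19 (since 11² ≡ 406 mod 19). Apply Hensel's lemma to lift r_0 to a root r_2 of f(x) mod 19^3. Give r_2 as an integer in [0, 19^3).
r_2 = 3355 (mod 6859)

Hensel's recurrence: r_{i+1} = r_i − f(r_i)·(f′(r_i))^{-1} mod 19^{i+2}, with f′(x) = 2x. Iterate:
  r_0 = 11 (mod 19)
  r_1 = 106 (mod 361)
  r_2 = 3355 (mod 6859)
Final: r_2 = 3355, and one checks f(r_2) ≡ 0 mod 19^3.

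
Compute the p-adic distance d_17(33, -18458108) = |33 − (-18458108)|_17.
d_17(33, -18458108) = 1/1419857

Step 1 — x − y = 33 − (-18458108) = 18458141. Step 2 — v_17(18458141) = 5 (factor: 18458141 = (17^5 · 13); the sign does not affect v_p). Step 3 — |x − y|_17 = 17^{-5} = 1/1419857.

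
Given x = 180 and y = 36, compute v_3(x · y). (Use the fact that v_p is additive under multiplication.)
v_3(6480) = 4

v_p(x) = 2 (factor: 180 = 3^2 · 20); v_p(y) = 2 (factor: 36 = 3^2 · 4). Additivity: v_p(xy) = v_p(x) + v_p(y) = 2 + 2 = 4. (Direct check: xy = 6480 = 3^4 · (80).)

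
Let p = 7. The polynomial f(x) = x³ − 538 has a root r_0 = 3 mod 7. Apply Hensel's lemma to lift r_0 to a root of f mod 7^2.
r_1 = 31 (mod 49)

Hensel: r_{i+1} = r_i − f(r_i)/f′(r_i) mod 7^{i+2}, where f′(x) = 3x². Iterate:
  r_0 = 3 (mod 7)
  r_1 = 31 (mod 49)
Final: r = 31 with f(r) ≡ 0 mod 7^2.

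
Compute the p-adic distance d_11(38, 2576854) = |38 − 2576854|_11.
d_11(38, 2576854) = 1/161051

Step 1 — x − y = 38 − 2576854 = -2576816. Step 2 — v_11(-2576816) = 5 (factor: -2576816 = −(11^5 · 16); the sign does not affect v_p). Step 3 — |x − y|_11 = 11^{-5} = 1/161051.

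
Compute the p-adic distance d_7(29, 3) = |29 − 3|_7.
d_7(29, 3) = 1

Step 1 — x − y = 29 − 3 = 26. Step 2 — v_7(26) = 0 (factor: 26 = (7^0 · 26); the sign does not affect v_p). Step 3 — |x − y|_7 = 7^{0} = 1.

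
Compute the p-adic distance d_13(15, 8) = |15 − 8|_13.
d_13(15, 8) = 1

Step 1 — x − y = 15 − 8 = 7. Step 2 — v_13(7) = 0 (factor: 7 = (13^0 · 7); the sign does not affect v_p). Step 3 — |x − y|_13 = 13^{0} = 1.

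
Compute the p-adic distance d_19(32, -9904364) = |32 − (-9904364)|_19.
d_19(32, -9904364) = 1/2476099

Step 1 — x − y = 32 − (-9904364) = 9904396. Step 2 — v_19(9904396) = 5 (factor: 9904396 = (19^5 · 4); the sign does not affect v_p). Step 3 — |x − y|_19 = 19^{-5} = 1/2476099.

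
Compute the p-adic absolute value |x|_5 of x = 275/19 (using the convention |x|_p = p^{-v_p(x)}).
|275/19|_5 = 1/25

Step 1 — compute v_5(x) by factoring powers of 5 out of the numerator and denominator: v_5(275/19) = 2. Step 2 — apply |x|_p = p^{-v_p(x)} = 5^{-2} = 1/25.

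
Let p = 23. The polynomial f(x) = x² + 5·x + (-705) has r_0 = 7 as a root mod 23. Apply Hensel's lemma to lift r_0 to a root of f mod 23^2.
r_1 = 513 (mod 529)

Hensel: r_{i+1} = r_i − f(r_i)·(f′(r_i))^{-1} mod 23^{i+2}, f′(x) = 2x + 5. Iterate:
  r_0 = 7 (mod 23)
  r_1 = 513 (mod 529)
Final: r = 513 satisfies f(r) ≡ 0 mod 23^2.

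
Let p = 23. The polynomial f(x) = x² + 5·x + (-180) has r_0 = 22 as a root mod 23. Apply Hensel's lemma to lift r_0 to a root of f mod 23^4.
r_3 = 44320 (mod 279841)

Hensel: r_{i+1} = r_i − f(r_i)·(f′(r_i))^{-1} mod 23^{i+2}, f′(x) = 2x + 5. Iterate:
  r_0 = 22 (mod 23)
  r_1 = 413 (mod 529)
  r_2 = 7819 (mod 12167)
  r_3 = 44320 (mod 279841)
Final: r = 44320 satisfies f(r) ≡ 0 mod 23^4.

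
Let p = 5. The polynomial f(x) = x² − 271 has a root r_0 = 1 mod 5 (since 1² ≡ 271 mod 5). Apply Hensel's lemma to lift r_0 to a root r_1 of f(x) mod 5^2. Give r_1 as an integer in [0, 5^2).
r_1 = 11 (mod 25)

Hensel's recurrence: r_{i+1} = r_i − f(r_i)·(f′(r_i))^{-1} mod 5^{i+2}, with f′(x) = 2x. Iterate:
  r_0 = 1 (mod 5)
  r_1 = 11 (mod 25)
Final: r_1 = 11, and one checks f(r_1) ≡ 0 mod 5^2.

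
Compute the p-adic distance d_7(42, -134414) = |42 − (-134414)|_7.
d_7(42, -134414) = 1/16807

Step 1 — x − y = 42 − (-134414) = 134456. Step 2 — v_7(134456) = 5 (factor: 134456 = (7^5 · 8); the sign does not affect v_p). Step 3 — |x − y|_7 = 7^{-5} = 1/16807.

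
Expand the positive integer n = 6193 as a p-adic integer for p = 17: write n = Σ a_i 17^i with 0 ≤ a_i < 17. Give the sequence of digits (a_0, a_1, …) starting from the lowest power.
(a_0, a_1, …) = (5, 7, 4, 1)

Repeated division by 17 gives the digits low-to-high: 6193 = 5 + 7·17^1 + 4·17^2 + 1·17^3. Digit sequence: (5, 7, 4, 1).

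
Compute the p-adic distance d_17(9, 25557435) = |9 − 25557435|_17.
d_17(9, 25557435) = 1/1419857

Step 1 — x − y = 9 − 25557435 = -25557426. Step 2 — v_17(-25557426) = 5 (factor: -25557426 = −(17^5 · 18); the sign does not affect v_p). Step 3 — |x − y|_17 = 17^{-5} = 1/1419857.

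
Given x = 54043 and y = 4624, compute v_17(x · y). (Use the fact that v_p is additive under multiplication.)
v_17(249894832) = 5

v_p(x) = 3 (factor: 54043 = 17^3 · 11); v_p(y) = 2 (factor: 4624 = 17^2 · 16). Additivity: v_p(xy) = v_p(x) + v_p(y) = 3 + 2 = 5. (Direct check: xy = 249894832 = 17^5 · (176).)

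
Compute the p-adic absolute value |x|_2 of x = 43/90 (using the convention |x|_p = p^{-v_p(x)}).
|43/90|_2 = 2

Step 1 — compute v_2(x) by factoring powers of 2 out of the numerator and denominator: v_2(43/90) = -1. Step 2 — apply |x|_p = p^{-v_p(x)} = 2^{1} = 2.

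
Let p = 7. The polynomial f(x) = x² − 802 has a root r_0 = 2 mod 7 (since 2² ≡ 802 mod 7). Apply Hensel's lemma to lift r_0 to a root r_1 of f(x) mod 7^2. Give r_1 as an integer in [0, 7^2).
r_1 = 30 (mod 49)

Hensel's recurrence: r_{i+1} = r_i − f(r_i)·(f′(r_i))^{-1} mod 7^{i+2}, with f′(x) = 2x. Iterate:
  r_0 = 2 (mod 7)
  r_1 = 30 (mod 49)
Final: r_1 = 30, and one checks f(r_1) ≡ 0 mod 7^2.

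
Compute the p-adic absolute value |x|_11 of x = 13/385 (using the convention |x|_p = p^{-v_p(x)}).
|13/385|_11 = 11

Step 1 — compute v_11(x) by factoring powers of 11 out of the numerator and denominator: v_11(13/385) = -1. Step 2 — apply |x|_p = p^{-v_p(x)} = 11^{1} = 11.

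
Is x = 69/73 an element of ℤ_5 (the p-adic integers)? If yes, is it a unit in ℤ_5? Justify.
x ∈ ℤ_5^× (unit); v_5(x) = 0

ℤ_5 = {x ∈ ℚ_5 : v_5(x) ≥ 0} and ℤ_5^× = {x ∈ ℤ_5 : v_5(x) = 0}. Here v_5(69/73) = v_5(num) − v_5(den) = 0; compare against these criteria.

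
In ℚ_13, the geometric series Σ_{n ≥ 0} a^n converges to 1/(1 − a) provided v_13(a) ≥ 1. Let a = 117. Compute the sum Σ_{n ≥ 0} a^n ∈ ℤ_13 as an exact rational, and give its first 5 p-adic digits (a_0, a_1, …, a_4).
Σ a^n = 1/(1 − a) = -1/116;  first 5 digits = (1, 9, 3, 7, 0)

v_13(a) = 1 ≥ 1, so the series converges in ℤ_13 to 1/(1 − a) = 1/(1 − 117) = -1/116. Expand this rational in ℤ_13: compute digits iteratively via d_i = x_i mod 13, x_{i+1} = (x_i − d_i)/13. The first 5 digits are (1, 9, 3, 7, 0).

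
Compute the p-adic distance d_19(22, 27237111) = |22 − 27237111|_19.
d_19(22, 27237111) = 1/2476099

Step 1 — x − y = 22 − 27237111 = -27237089. Step 2 — v_19(-27237089) = 5 (factor: -27237089 = −(19^5 · 11); the sign does not affect v_p). Step 3 — |x − y|_19 = 19^{-5} = 1/2476099.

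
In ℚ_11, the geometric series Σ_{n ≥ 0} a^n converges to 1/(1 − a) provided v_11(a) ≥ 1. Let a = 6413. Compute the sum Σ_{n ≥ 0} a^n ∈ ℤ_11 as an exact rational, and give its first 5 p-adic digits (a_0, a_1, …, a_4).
Σ a^n = 1/(1 − a) = -1/6412;  first 5 digits = (1, 0, 9, 4, 4)

v_11(a) = 2 ≥ 1, so the series converges in ℤ_11 to 1/(1 − a) = 1/(1 − 6413) = -1/6412. Expand this rational in ℤ_11: compute digits iteratively via d_i = x_i mod 11, x_{i+1} = (x_i − d_i)/11. The first 5 digits are (1, 0, 9, 4, 4).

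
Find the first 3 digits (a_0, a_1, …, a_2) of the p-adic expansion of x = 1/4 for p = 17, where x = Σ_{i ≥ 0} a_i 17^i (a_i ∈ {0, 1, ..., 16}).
(a_0, …, a_2) = (13, 12, 12)

v_17(1/4) = 0 (numerator and denominator both coprime to 17), so x ∈ ℤ_17^×. Compute digits iteratively via a_i = x_i mod 17, x_{i+1} = (x_i − a_i)/17, with x_0 = x:
  x_0 = 1/4;  a_0 = 13;  x_1 = (x_0 − 13)/17 = -3/4
  x_1 = -3/4;  a_1 = 12;  x_2 = (x_1 − 12)/17 = -3/4
  x_2 = -3/4;  a_2 = 12;  x_3 = (x_2 − 12)/17 = -3/4
Digits: (13, 12, 12).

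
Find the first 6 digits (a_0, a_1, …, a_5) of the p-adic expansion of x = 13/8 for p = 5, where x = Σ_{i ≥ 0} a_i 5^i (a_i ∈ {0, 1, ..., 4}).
(a_0, …, a_5) = (1, 2, 4, 1, 4, 1)

v_5(13/8) = 0 (numerator and denominator both coprime to 5), so x ∈ ℤ_5^×. Compute digits iteratively via a_i = x_i mod 5, x_{i+1} = (x_i − a_i)/5, with x_0 = x:
  x_0 = 13/8;  a_0 = 1;  x_1 = (x_0 − 1)/5 = 1/8
  x_1 = 1/8;  a_1 = 2;  x_2 = (x_1 − 2)/5 = -3/8
  x_2 = -3/8;  a_2 = 4;  x_3 = (x_2 − 4)/5 = -7/8
  x_3 = -7/8;  a_3 = 1;  x_4 = (x_3 − 1)/5 = -3/8
  x_4 = -3/8;  a_4 = 4;  x_5 = (x_4 − 4)/5 = -7/8
  x_5 = -7/8;  a_5 = 1;  x_6 = (x_5 − 1)/5 = -3/8
Digits: (1, 2, 4, 1, 4, 1).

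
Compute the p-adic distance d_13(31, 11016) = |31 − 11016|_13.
d_13(31, 11016) = 1/2197

Step 1 — x − y = 31 − 11016 = -10985. Step 2 — v_13(-10985) = 3 (factor: -10985 = −(13^3 · 5); the sign does not affect v_p). Step 3 — |x − y|_13 = 13^{-3} = 1/2197.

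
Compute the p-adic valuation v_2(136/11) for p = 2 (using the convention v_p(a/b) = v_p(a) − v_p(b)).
v_2(136/11) = 3

Factor powers of 2 from the numerator and denominator of the reduced fraction: 136 = 2^3 · 17 and 11 = 2^0 · 11. Apply v_p(a/b) = v_p(a) − v_p(b): v_2(136/11) = 3 − 0 = 3.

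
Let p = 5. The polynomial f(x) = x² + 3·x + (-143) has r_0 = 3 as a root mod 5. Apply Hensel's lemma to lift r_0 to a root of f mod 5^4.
r_3 = 503 (mod 625)

Hensel: r_{i+1} = r_i − f(r_i)·(f′(r_i))^{-1} mod 5^{i+2}, f′(x) = 2x + 3. Iterate:
  r_0 = 3 (mod 5)
  r_1 = 3 (mod 25)
  r_2 = 3 (mod 125)
  r_3 = 503 (mod 625)
Final: r = 503 satisfies f(r) ≡ 0 mod 5^4.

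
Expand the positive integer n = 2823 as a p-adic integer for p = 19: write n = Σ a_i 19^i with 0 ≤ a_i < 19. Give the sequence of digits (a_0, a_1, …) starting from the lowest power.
(a_0, a_1, …) = (11, 15, 7)

Repeated division by 19 gives the digits low-to-high: 2823 = 11 + 15·19^1 + 7·19^2. Digit sequence: (11, 15, 7).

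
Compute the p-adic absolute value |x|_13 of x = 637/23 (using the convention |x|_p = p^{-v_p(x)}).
|637/23|_13 = 1/13

Step 1 — compute v_13(x) by factoring powers of 13 out of the numerator and denominator: v_13(637/23) = 1. Step 2 — apply |x|_p = p^{-v_p(x)} = 13^{-1} = 1/13.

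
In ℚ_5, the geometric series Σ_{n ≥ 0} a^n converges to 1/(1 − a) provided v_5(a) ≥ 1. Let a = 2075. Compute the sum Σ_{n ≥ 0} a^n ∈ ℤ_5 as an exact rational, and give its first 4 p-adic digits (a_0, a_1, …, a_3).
Σ a^n = 1/(1 − a) = -1/2074;  first 4 digits = (1, 0, 3, 1)

v_5(a) = 2 ≥ 1, so the series converges in ℤ_5 to 1/(1 − a) = 1/(1 − 2075) = -1/2074. Expand this rational in ℤ_5: compute digits iteratively via d_i = x_i mod 5, x_{i+1} = (x_i − d_i)/5. The first 4 digits are (1, 0, 3, 1).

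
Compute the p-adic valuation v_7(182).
v_7(182) = 1

v_7(n) is the largest exponent k such that 7^k divides n. Factor out: 182 = 7^1 · 26. (Sign doesn't affect v_p.) So v_7(182) = 1.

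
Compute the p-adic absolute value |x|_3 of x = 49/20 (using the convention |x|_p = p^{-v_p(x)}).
|49/20|_3 = 1

Step 1 — compute v_3(x) by factoring powers of 3 out of the numerator and denominator: v_3(49/20) = 0. Step 2 — apply |x|_p = p^{-v_p(x)} = 3^{0} = 1.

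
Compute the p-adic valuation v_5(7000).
v_5(7000) = 3

v_5(n) is the largest exponent k such that 5^k divides n. Factor out: 7000 = 5^3 · 56. (Sign doesn't affect v_p.) So v_5(7000) = 3.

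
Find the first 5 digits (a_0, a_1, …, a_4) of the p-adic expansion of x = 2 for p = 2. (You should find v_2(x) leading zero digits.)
(a_0, …, a_4) = (0, 1, 0, 0, 0)

v_2(2) = 1, so a_0 = ... = a_0 = 0. Factor out: x = 2^1 · u with u = 1 a unit in ℤ_2. Expand u iteratively via a_{v+i} = u_i mod 2, u_{i+1} = (u_i − a_{v+i})/2:
  u_0 = 1;  a_1 = 1;  u_1 = (u_0 − 1)/2 = 0
  u_1 = 0;  a_2 = 0;  u_2 = (u_1 − 0)/2 = 0
  u_2 = 0;  a_3 = 0;  u_3 = (u_2 − 0)/2 = 0
  u_3 = 0;  a_4 = 0;  u_4 = (u_3 − 0)/2 = 0
Digits: (0, 1, 0, 0, 0).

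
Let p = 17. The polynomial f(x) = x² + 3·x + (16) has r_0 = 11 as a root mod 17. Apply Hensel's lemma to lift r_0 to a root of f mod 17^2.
r_1 = 62 (mod 289)

Hensel: r_{i+1} = r_i − f(r_i)·(f′(r_i))^{-1} mod 17^{i+2}, f′(x) = 2x + 3. Iterate:
  r_0 = 11 (mod 17)
  r_1 = 62 (mod 289)
Final: r = 62 satisfies f(r) ≡ 0 mod 17^2.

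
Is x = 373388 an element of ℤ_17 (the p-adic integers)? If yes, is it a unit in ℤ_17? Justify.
x ∈ ℤ_17 but not a unit; v_17(x) = 3 > 0

ℤ_17 = {x ∈ ℚ_17 : v_17(x) ≥ 0} and ℤ_17^× = {x ∈ ℤ_17 : v_17(x) = 0}. Here v_17(373388) = v_17(num) − v_17(den) = 3; compare against these criteria.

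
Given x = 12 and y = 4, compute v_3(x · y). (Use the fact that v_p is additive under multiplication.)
v_3(48) = 1

v_p(x) = 1 (factor: 12 = 3^1 · 4); v_p(y) = 0 (factor: 4 = 3^0 · 4). Additivity: v_p(xy) = v_p(x) + v_p(y) = 1 + 0 = 1. (Direct check: xy = 48 = 3^1 · (16).)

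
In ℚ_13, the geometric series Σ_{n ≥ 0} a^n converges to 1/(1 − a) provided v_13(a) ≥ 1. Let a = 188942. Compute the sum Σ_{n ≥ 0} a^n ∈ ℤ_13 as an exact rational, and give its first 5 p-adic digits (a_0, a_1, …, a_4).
Σ a^n = 1/(1 − a) = -1/188941;  first 5 digits = (1, 0, 0, 8, 6)

v_13(a) = 3 ≥ 1, so the series converges in ℤ_13 to 1/(1 − a) = 1/(1 − 188942) = -1/188941. Expand this rational in ℤ_13: compute digits iteratively via d_i = x_i mod 13, x_{i+1} = (x_i − d_i)/13. The first 5 digits are (1, 0, 0, 8, 6).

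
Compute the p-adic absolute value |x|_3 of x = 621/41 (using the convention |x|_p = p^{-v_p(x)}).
|621/41|_3 = 1/27

Step 1 — compute v_3(x) by factoring powers of 3 out of the numerator and denominator: v_3(621/41) = 3. Step 2 — apply |x|_p = p^{-v_p(x)} = 3^{-3} = 1/27.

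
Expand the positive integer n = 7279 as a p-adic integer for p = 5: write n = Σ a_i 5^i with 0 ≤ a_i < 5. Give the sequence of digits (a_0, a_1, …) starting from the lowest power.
(a_0, a_1, …) = (4, 0, 1, 3, 1, 2)

Repeated division by 5 gives the digits low-to-high: 7279 = 4 + 1·5^2 + 3·5^3 + 1·5^4 + 2·5^5. Digit sequence: (4, 0, 1, 3, 1, 2).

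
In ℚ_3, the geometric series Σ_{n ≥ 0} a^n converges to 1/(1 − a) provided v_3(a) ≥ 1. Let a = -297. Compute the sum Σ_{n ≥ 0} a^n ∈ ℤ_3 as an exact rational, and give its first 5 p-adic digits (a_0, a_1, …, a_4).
Σ a^n = 1/(1 − a) = 1/298;  first 5 digits = (1, 0, 0, 1, 2)

v_3(a) = 3 ≥ 1, so the series converges in ℤ_3 to 1/(1 − a) = 1/(1 − (-297)) = 1/298. Expand this rational in ℤ_3: compute digits iteratively via d_i = x_i mod 3, x_{i+1} = (x_i − d_i)/3. The first 5 digits are (1, 0, 0, 1, 2).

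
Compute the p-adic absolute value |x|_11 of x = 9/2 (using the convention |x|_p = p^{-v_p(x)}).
|9/2|_11 = 1

Step 1 — compute v_11(x) by factoring powers of 11 out of the numerator and denominator: v_11(9/2) = 0. Step 2 — apply |x|_p = p^{-v_p(x)} = 11^{0} = 1.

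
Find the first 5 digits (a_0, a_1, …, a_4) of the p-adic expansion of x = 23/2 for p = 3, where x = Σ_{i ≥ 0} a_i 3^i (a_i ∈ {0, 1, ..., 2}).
(a_0, …, a_4) = (1, 2, 2, 1, 1)

v_3(23/2) = 0 (numerator and denominator both coprime to 3), so x ∈ ℤ_3^×. Compute digits iteratively via a_i = x_i mod 3, x_{i+1} = (x_i − a_i)/3, with x_0 = x:
  x_0 = 23/2;  a_0 = 1;  x_1 = (x_0 − 1)/3 = 7/2
  x_1 = 7/2;  a_1 = 2;  x_2 = (x_1 − 2)/3 = 1/2
  x_2 = 1/2;  a_2 = 2;  x_3 = (x_2 − 2)/3 = -1/2
  x_3 = -1/2;  a_3 = 1;  x_4 = (x_3 − 1)/3 = -1/2
  x_4 = -1/2;  a_4 = 1;  x_5 = (x_4 − 1)/3 = -1/2
Digits: (1, 2, 2, 1, 1).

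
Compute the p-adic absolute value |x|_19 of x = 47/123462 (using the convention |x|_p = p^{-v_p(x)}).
|47/123462|_19 = 6859

Step 1 — compute v_19(x) by factoring powers of 19 out of the numerator and denominator: v_19(47/123462) = -3. Step 2 — apply |x|_p = p^{-v_p(x)} = 19^{3} = 6859.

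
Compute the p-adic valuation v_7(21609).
v_7(21609) = 4

v_7(n) is the largest exponent k such that 7^k divides n. Factor out: 21609 = 7^4 · 9. (Sign doesn't affect v_p.) So v_7(21609) = 4.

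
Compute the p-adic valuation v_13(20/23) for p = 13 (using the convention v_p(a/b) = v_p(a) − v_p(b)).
v_13(20/23) = 0

Factor powers of 13 from the numerator and denominator of the reduced fraction: 20 = 13^0 · 20 and 23 = 13^0 · 23. Apply v_p(a/b) = v_p(a) − v_p(b): v_13(20/23) = 0 − 0 = 0.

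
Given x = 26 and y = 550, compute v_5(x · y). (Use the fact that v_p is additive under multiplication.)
v_5(14300) = 2

v_p(x) = 0 (factor: 26 = 5^0 · 26); v_p(y) = 2 (factor: 550 = 5^2 · 22). Additivity: v_p(xy) = v_p(x) + v_p(y) = 0 + 2 = 2. (Direct check: xy = 14300 = 5^2 · (572).)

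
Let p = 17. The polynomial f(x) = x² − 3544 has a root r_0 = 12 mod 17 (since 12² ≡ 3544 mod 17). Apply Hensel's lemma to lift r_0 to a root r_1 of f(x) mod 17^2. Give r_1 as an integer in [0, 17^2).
r_1 = 250 (mod 289)

Hensel's recurrence: r_{i+1} = r_i − f(r_i)·(f′(r_i))^{-1} mod 17^{i+2}, with f′(x) = 2x. Iterate:
  r_0 = 12 (mod 17)
  r_1 = 250 (mod 289)
Final: r_1 = 250, and one checks f(r_1) ≡ 0 mod 17^2.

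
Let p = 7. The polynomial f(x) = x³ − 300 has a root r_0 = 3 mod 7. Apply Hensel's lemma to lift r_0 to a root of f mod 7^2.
r_1 = 24 (mod 49)

Hensel: r_{i+1} = r_i − f(r_i)/f′(r_i) mod 7^{i+2}, where f′(x) = 3x². Iterate:
  r_0 = 3 (mod 7)
  r_1 = 24 (mod 49)
Final: r = 24 with f(r) ≡ 0 mod 7^2.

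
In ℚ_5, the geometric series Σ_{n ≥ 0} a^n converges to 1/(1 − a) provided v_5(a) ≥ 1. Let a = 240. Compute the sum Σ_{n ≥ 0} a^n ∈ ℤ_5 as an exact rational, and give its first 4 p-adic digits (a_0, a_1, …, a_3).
Σ a^n = 1/(1 − a) = -1/239;  first 4 digits = (1, 3, 3, 4)

v_5(a) = 1 ≥ 1, so the series converges in ℤ_5 to 1/(1 − a) = 1/(1 − 240) = -1/239. Expand this rational in ℤ_5: compute digits iteratively via d_i = x_i mod 5, x_{i+1} = (x_i − d_i)/5. The first 4 digits are (1, 3, 3, 4).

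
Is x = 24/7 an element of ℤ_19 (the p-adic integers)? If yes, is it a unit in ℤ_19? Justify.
x ∈ ℤ_19^× (unit); v_19(x) = 0

ℤ_19 = {x ∈ ℚ_19 : v_19(x) ≥ 0} and ℤ_19^× = {x ∈ ℤ_19 : v_19(x) = 0}. Here v_19(24/7) = v_19(num) − v_19(den) = 0; compare against these criteria.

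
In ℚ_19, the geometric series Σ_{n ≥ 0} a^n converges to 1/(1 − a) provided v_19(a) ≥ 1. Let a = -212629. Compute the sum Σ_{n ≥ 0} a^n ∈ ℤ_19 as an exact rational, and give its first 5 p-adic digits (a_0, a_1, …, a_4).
Σ a^n = 1/(1 − a) = 1/212630;  first 5 digits = (1, 0, 0, 7, 17)

v_19(a) = 3 ≥ 1, so the series converges in ℤ_19 to 1/(1 − a) = 1/(1 − (-212629)) = 1/212630. Expand this rational in ℤ_19: compute digits iteratively via d_i = x_i mod 19, x_{i+1} = (x_i − d_i)/19. The first 5 digits are (1, 0, 0, 7, 17).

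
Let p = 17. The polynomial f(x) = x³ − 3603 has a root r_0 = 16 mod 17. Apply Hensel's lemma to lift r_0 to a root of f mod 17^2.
r_1 = 237 (mod 289)

Hensel: r_{i+1} = r_i − f(r_i)/f′(r_i) mod 17^{i+2}, where f′(x) = 3x². Iterate:
  r_0 = 16 (mod 17)
  r_1 = 237 (mod 289)
Final: r = 237 with f(r) ≡ 0 mod 17^2.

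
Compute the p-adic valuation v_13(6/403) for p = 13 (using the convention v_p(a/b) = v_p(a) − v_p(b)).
v_13(6/403) = -1

Factor powers of 13 from the numerator and denominator of the reduced fraction: 6 = 13^0 · 6 and 403 = 13^1 · 31. Apply v_p(a/b) = v_p(a) − v_p(b): v_13(6/403) = 0 − 1 = -1.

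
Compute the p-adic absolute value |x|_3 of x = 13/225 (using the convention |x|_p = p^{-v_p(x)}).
|13/225|_3 = 9

Step 1 — compute v_3(x) by factoring powers of 3 out of the numerator and denominator: v_3(13/225) = -2. Step 2 — apply |x|_p = p^{-v_p(x)} = 3^{2} = 9.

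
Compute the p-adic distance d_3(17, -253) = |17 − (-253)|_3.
d_3(17, -253) = 1/27

Step 1 — x − y = 17 − (-253) = 270. Step 2 — v_3(270) = 3 (factor: 270 = (3^3 · 10); the sign does not affect v_p). Step 3 — |x − y|_3 = 3^{-3} = 1/27.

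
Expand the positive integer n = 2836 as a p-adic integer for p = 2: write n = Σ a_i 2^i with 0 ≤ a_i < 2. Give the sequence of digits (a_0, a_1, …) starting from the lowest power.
(a_0, a_1, …) = (0, 0, 1, 0, 1, 0, 0, 0, 1, 1, 0, 1)

Repeated division by 2 gives the digits low-to-high: 2836 = 1·2^2 + 1·2^4 + 1·2^8 + 1·2^9 + 1·2^11. Digit sequence: (0, 0, 1, 0, 1, 0, 0, 0, 1, 1, 0, 1).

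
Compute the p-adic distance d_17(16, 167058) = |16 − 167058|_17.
d_17(16, 167058) = 1/83521

Step 1 — x − y = 16 − 167058 = -167042. Step 2 — v_17(-167042) = 4 (factor: -167042 = −(17^4 · 2); the sign does not affect v_p). Step 3 — |x − y|_17 = 17^{-4} = 1/83521.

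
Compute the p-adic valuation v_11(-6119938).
v_11(-6119938) = 5

v_11(n) is the largest exponent k such that 11^k divides n. Factor out: -6119938 = -11^5 · 38. (Sign doesn't affect v_p.) So v_11(-6119938) = 5.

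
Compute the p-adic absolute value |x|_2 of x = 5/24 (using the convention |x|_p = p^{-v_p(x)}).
|5/24|_2 = 8

Step 1 — compute v_2(x) by factoring powers of 2 out of the numerator and denominator: v_2(5/24) = -3. Step 2 — apply |x|_p = p^{-v_p(x)} = 2^{3} = 8.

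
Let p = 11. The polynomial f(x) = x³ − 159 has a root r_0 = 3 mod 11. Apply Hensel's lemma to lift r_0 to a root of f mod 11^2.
r_1 = 102 (mod 121)

Hensel: r_{i+1} = r_i − f(r_i)/f′(r_i) mod 11^{i+2}, where f′(x) = 3x². Iterate:
  r_0 = 3 (mod 11)
  r_1 = 102 (mod 121)
Final: r = 102 with f(r) ≡ 0 mod 11^2.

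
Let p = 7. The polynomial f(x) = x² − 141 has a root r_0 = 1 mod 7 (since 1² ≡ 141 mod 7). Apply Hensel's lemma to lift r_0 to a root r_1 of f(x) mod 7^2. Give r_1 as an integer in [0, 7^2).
r_1 = 22 (mod 49)

Hensel's recurrence: r_{i+1} = r_i − f(r_i)·(f′(r_i))^{-1} mod 7^{i+2}, with f′(x) = 2x. Iterate:
  r_0 = 1 (mod 7)
  r_1 = 22 (mod 49)
Final: r_1 = 22, and one checks f(r_1) ≡ 0 mod 7^2.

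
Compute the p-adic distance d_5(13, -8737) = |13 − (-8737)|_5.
d_5(13, -8737) = 1/625

Step 1 — x − y = 13 − (-8737) = 8750. Step 2 — v_5(8750) = 4 (factor: 8750 = (5^4 · 14); the sign does not affect v_p). Step 3 — |x − y|_5 = 5^{-4} = 1/625.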